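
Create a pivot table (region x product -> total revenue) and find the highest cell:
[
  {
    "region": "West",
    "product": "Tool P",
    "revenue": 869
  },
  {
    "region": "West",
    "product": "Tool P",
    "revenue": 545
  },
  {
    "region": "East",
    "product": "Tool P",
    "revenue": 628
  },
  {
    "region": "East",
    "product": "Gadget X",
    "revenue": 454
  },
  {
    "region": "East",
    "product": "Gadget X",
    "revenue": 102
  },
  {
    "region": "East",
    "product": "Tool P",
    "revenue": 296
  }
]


Pivot: region (rows) x product (columns) -> total revenue

     Gadget X      Tool P      
East           556           924  
West             0          1414  

Highest: West / Tool P = $1414

West / Tool P = $1414


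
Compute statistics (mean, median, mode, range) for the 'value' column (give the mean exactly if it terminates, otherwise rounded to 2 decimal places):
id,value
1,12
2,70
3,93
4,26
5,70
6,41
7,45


Data: [12, 70, 93, 26, 70, 41, 45]
Count: 7
Sum: 357
Mean: 357/7 = 51
Sorted: [12, 26, 41, 45, 70, 70, 93]
Median: 45.0
Mode: 70 (2 times)
Range: 93 - 12 = 81
Min: 12, Max: 93

mean=51, median=45.0, mode=70, range=81


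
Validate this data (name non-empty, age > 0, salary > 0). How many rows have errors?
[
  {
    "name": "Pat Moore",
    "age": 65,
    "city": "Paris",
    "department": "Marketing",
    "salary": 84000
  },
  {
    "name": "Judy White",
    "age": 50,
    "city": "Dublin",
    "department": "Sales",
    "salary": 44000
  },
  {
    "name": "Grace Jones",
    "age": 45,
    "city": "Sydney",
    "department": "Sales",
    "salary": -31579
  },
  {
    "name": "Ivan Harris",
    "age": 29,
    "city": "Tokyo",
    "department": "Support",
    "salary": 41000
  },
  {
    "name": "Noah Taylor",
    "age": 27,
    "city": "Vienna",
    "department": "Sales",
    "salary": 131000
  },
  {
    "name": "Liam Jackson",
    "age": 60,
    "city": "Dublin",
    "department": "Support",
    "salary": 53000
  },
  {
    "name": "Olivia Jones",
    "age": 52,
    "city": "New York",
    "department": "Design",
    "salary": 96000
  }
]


Validating 7 records:
Rules: name non-empty, age > 0, salary > 0

  Row 1 (Pat Moore): OK
  Row 2 (Judy White): OK
  Row 3 (Grace Jones): negative salary: -31579
  Row 4 (Ivan Harris): OK
  Row 5 (Noah Taylor): OK
  Row 6 (Liam Jackson): OK
  Row 7 (Olivia Jones): OK

Total errors: 1

1 errors


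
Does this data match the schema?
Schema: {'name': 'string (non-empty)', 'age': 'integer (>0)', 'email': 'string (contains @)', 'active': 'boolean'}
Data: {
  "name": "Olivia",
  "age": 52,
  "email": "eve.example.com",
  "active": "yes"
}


Validating each field against schema:
  name: OK (non-empty string)
  age: OK (positive integer)
  email: FAIL ("eve.example.com" does not contain @)
  active: FAIL ("yes" is not a boolean)

Result: INVALID (2 errors: email, active)

INVALID (2 errors: email, active)


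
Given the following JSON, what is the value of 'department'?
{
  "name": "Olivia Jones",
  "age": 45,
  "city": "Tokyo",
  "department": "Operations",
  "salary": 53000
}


Looking up field 'department'
Value: Operations

Operations


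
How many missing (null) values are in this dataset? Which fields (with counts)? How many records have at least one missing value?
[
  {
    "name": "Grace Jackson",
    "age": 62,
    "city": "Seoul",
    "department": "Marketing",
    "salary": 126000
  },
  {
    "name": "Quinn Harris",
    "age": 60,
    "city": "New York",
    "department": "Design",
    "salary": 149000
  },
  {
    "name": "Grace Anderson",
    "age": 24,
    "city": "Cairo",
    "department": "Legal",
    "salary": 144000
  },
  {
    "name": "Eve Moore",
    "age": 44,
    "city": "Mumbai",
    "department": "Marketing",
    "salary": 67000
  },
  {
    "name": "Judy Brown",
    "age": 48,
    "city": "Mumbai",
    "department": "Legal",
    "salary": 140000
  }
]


Checking for missing (null) values in 5 records:

  Grace Jackson: complete
  Quinn Harris: complete
  Grace Anderson: complete
  Eve Moore: complete
  Judy Brown: complete

Per field:
  name: 0 missing
  age: 0 missing
  city: 0 missing
  department: 0 missing
  salary: 0 missing

Total missing values: 0
Records with any missing: 0

0 missing values (none); 0 incomplete records


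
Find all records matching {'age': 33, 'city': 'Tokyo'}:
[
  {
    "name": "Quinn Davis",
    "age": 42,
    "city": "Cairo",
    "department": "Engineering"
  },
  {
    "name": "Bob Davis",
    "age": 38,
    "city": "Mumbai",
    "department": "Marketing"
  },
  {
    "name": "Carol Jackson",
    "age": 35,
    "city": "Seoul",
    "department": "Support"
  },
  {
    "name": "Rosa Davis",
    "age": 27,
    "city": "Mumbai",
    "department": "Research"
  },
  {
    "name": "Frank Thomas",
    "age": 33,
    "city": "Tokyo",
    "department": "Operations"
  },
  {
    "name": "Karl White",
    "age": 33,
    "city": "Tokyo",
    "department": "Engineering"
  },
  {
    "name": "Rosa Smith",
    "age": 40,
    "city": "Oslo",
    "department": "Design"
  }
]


Search criteria: {'age': 33, 'city': 'Tokyo'}

Checking 7 records:
  Quinn Davis: {age: 42, city: Cairo}
  Bob Davis: {age: 38, city: Mumbai}
  Carol Jackson: {age: 35, city: Seoul}
  Rosa Davis: {age: 27, city: Mumbai}
  Frank Thomas: {age: 33, city: Tokyo} <-- MATCH
  Karl White: {age: 33, city: Tokyo} <-- MATCH
  Rosa Smith: {age: 40, city: Oslo}

Matches: ["Frank Thomas", "Karl White"]

["Frank Thomas", "Karl White"]


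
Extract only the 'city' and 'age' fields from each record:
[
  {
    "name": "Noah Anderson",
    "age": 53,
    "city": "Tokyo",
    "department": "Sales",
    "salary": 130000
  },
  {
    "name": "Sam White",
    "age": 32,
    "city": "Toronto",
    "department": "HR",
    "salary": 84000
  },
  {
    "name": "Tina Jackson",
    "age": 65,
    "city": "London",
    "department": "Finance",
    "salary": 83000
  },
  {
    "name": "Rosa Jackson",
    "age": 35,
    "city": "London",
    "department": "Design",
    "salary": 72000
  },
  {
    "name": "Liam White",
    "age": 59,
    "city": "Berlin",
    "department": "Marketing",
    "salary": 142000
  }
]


Original: 5 records with fields: name, age, city, department, salary
Keep: ['city', 'age']
Drop: ['name', 'department', 'salary']
Result: 5 records, 2 fields each

[
  {
    "city": "Tokyo",
    "age": 53
  },
  {
    "city": "Toronto",
    "age": 32
  },
  {
    "city": "London",
    "age": 65
  },
  {
    "city": "London",
    "age": 35
  },
  {
    "city": "Berlin",
    "age": 59
  }
]


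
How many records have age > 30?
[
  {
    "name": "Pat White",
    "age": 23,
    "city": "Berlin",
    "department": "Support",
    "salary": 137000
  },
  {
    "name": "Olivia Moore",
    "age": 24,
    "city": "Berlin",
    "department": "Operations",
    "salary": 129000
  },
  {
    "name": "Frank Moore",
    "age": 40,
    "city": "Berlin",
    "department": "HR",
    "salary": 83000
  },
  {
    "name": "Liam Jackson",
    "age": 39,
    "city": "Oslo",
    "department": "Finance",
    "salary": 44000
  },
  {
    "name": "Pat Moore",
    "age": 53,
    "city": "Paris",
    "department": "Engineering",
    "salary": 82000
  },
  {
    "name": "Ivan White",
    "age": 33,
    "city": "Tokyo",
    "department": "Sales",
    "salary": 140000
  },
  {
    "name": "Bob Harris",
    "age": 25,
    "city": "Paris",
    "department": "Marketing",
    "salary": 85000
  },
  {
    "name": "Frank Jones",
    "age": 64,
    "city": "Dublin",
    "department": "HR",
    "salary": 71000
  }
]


Data: 8 records
Condition: age > 30

Checking each record:
  Pat White: 23
  Olivia Moore: 24
  Frank Moore: 40 MATCH
  Liam Jackson: 39 MATCH
  Pat Moore: 53 MATCH
  Ivan White: 33 MATCH
  Bob Harris: 25
  Frank Jones: 64 MATCH

Count: 5

5


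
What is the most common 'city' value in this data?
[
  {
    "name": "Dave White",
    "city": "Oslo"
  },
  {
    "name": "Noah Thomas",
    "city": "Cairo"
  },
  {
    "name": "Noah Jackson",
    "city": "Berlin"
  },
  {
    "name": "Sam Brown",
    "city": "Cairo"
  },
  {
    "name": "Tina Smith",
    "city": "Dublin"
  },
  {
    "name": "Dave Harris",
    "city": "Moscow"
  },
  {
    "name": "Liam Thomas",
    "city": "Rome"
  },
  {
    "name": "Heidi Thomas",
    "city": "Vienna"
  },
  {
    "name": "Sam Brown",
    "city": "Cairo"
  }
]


Counting 'city' values across 9 records:

  Cairo: 3 ###
  Oslo: 1 #
  Berlin: 1 #
  Dublin: 1 #
  Moscow: 1 #
  Rome: 1 #
  Vienna: 1 #

Most common: Cairo (3 times)

Cairo (3 times)


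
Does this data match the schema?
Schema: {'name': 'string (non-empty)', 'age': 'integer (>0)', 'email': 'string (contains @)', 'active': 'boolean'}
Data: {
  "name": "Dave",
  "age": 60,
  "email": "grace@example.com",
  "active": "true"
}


Validating each field against schema:
  name: OK (non-empty string)
  age: OK (positive integer)
  email: OK (string with @)
  active: FAIL ("true" is not a boolean)

Result: INVALID (1 error: active)

INVALID (1 error: active)


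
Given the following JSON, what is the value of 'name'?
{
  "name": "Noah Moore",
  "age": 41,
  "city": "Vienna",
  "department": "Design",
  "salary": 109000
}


Looking up field 'name'
Value: Noah Moore

Noah Moore


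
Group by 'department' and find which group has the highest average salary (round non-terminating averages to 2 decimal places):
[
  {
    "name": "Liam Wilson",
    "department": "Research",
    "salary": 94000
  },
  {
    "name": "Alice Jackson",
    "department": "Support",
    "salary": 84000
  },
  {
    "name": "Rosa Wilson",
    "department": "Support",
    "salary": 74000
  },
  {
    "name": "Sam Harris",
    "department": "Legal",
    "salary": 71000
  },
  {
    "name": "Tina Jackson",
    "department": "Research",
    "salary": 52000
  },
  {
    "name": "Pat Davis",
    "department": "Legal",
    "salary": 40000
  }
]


Group by: department

Groups:
  Legal: 2 people, avg salary = 111000/2 = $55500
  Research: 2 people, avg salary = 146000/2 = $73000
  Support: 2 people, avg salary = 158000/2 = $79000

Highest average salary: Support ($79000)

Support ($79000)


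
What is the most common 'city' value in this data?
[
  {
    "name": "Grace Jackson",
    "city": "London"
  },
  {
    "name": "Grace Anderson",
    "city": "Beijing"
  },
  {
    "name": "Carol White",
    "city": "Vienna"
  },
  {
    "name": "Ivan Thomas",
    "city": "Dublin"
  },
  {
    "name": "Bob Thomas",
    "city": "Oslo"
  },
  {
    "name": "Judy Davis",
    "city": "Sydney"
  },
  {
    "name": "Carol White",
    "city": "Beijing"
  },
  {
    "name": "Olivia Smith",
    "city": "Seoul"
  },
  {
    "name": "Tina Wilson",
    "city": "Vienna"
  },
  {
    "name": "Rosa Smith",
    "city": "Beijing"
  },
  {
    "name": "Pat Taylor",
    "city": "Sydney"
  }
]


Counting 'city' values across 11 records:

  Beijing: 3 ###
  Vienna: 2 ##
  Sydney: 2 ##
  London: 1 #
  Dublin: 1 #
  Oslo: 1 #
  Seoul: 1 #

Most common: Beijing (3 times)

Beijing (3 times)


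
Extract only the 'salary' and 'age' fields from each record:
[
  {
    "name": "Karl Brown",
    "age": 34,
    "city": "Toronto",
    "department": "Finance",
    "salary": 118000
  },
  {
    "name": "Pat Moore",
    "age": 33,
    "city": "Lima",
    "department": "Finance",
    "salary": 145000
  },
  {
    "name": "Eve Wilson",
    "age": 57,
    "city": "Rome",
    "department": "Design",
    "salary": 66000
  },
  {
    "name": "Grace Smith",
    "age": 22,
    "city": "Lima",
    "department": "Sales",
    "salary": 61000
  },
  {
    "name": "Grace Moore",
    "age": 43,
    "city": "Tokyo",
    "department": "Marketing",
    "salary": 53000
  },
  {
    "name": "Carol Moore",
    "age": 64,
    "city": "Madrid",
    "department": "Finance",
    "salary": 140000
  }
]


Original: 6 records with fields: name, age, city, department, salary
Keep: ['salary', 'age']
Drop: ['name', 'city', 'department']
Result: 6 records, 2 fields each

[
  {
    "salary": 118000,
    "age": 34
  },
  {
    "salary": 145000,
    "age": 33
  },
  {
    "salary": 66000,
    "age": 57
  },
  {
    "salary": 61000,
    "age": 22
  },
  {
    "salary": 53000,
    "age": 43
  },
  {
    "salary": 140000,
    "age": 64
  }
]


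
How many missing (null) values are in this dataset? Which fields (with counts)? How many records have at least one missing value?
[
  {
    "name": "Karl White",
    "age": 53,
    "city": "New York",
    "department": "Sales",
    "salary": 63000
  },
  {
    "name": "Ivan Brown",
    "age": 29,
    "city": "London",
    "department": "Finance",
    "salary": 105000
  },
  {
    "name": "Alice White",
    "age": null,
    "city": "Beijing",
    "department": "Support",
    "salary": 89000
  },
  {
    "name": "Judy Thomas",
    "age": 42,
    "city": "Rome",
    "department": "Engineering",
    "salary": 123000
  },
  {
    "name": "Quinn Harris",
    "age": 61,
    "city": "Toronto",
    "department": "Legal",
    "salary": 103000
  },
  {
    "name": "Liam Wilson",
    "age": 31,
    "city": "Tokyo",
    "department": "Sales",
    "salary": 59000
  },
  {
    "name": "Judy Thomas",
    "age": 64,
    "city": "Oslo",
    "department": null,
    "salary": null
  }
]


Checking for missing (null) values in 7 records:

  Karl White: complete
  Ivan Brown: complete
  Alice White: age
  Judy Thomas: complete
  Quinn Harris: complete
  Liam Wilson: complete
  Judy Thomas: department, salary

Per field:
  name: 0 missing
  age: 1 missing
  city: 0 missing
  department: 1 missing
  salary: 1 missing

Total missing values: 3
Records with any missing: 2

3 missing values (age: 1, department: 1, salary: 1); 2 incomplete records


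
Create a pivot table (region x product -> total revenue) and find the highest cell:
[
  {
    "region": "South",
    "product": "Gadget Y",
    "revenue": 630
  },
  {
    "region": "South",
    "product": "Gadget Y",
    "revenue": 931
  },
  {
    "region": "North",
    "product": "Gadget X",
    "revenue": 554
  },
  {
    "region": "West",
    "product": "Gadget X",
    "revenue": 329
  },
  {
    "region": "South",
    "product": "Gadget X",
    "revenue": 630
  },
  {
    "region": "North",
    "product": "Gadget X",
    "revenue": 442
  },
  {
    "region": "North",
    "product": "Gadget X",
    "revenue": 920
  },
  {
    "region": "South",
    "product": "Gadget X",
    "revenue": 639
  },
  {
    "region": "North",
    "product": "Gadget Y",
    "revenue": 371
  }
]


Pivot: region (rows) x product (columns) -> total revenue

     Gadget X      Gadget Y    
North         1916           371  
South         1269          1561  
West           329             0  

Highest: North / Gadget X = $1916

North / Gadget X = $1916


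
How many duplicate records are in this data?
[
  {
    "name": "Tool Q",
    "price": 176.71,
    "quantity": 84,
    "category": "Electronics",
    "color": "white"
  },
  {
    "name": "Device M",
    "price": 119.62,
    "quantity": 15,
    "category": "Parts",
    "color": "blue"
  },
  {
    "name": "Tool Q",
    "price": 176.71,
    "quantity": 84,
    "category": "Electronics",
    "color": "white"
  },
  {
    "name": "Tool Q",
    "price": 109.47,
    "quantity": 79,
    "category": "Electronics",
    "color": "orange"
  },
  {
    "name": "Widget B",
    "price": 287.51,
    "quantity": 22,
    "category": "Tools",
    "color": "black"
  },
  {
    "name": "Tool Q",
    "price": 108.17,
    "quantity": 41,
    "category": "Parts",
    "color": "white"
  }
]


Checking 6 records for duplicates:

  Row 1: Tool Q ($176.71, qty 84)
  Row 2: Device M ($119.62, qty 15)
  Row 3: Tool Q ($176.71, qty 84) <-- DUPLICATE
  Row 4: Tool Q ($109.47, qty 79)
  Row 5: Widget B ($287.51, qty 22)
  Row 6: Tool Q ($108.17, qty 41)

Duplicates found: 1
Unique records: 5

1 duplicates, 5 unique


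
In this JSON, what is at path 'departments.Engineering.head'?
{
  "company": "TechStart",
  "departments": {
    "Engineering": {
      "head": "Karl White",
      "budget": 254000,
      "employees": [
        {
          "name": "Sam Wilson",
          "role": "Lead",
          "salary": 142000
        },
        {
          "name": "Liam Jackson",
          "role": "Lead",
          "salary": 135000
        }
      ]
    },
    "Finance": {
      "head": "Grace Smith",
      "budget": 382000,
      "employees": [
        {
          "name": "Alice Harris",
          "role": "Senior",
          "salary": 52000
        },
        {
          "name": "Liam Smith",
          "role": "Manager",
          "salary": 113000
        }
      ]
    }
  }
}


Path: departments.Engineering.head

Navigate:
  -> departments
  -> Engineering
  -> head = 'Karl White'

Karl White


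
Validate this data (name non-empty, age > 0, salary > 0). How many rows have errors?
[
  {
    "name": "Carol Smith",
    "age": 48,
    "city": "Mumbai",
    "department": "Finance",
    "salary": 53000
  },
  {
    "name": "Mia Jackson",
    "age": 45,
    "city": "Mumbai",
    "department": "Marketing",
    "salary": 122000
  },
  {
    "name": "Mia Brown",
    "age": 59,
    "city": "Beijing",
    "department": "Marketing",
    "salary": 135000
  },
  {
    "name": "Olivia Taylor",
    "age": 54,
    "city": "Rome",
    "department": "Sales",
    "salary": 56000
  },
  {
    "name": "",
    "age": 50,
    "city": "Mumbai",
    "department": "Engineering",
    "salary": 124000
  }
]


Validating 5 records:
Rules: name non-empty, age > 0, salary > 0

  Row 1 (Carol Smith): OK
  Row 2 (Mia Jackson): OK
  Row 3 (Mia Brown): OK
  Row 4 (Olivia Taylor): OK
  Row 5 (???): empty name

Total errors: 1

1 errors


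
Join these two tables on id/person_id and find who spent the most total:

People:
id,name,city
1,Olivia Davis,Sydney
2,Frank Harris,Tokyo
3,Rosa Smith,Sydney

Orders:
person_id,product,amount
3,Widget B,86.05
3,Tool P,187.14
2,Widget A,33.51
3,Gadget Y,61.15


Join on: people.id = orders.person_id

Joined rows:
  Rosa Smith (Sydney) bought Widget B for $86.05
  Rosa Smith (Sydney) bought Tool P for $187.14
  Frank Harris (Tokyo) bought Widget A for $33.51
  Rosa Smith (Sydney) bought Gadget Y for $61.15

Total per person:
  Rosa Smith: $334.34
  Frank Harris: $33.51

Top spender: Rosa Smith ($334.34)

Rosa Smith ($334.34)


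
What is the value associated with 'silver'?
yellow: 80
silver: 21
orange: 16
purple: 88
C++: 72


Looking up key 'silver'
Value: 21

21


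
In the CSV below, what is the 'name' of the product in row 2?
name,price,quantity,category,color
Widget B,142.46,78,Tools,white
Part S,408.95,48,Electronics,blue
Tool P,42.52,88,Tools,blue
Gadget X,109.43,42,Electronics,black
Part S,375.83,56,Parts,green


Query: Row 2 ('Part S'), column 'name'
Value: Part S

Part S


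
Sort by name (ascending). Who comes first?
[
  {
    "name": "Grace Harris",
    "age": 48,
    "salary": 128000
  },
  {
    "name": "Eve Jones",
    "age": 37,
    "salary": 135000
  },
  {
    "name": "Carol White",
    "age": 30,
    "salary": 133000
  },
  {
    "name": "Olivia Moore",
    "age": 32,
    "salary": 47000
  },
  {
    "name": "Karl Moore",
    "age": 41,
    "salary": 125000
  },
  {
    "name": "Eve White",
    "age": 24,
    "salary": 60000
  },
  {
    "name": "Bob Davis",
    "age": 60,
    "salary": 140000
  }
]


Sort by: name (ascending)

Sorted order:
  1. Bob Davis (name = Bob Davis)
  2. Carol White (name = Carol White)
  3. Eve Jones (name = Eve Jones)
  4. Eve White (name = Eve White)
  5. Grace Harris (name = Grace Harris)
  6. Karl Moore (name = Karl Moore)
  7. Olivia Moore (name = Olivia Moore)

First: Bob Davis

Bob Davis


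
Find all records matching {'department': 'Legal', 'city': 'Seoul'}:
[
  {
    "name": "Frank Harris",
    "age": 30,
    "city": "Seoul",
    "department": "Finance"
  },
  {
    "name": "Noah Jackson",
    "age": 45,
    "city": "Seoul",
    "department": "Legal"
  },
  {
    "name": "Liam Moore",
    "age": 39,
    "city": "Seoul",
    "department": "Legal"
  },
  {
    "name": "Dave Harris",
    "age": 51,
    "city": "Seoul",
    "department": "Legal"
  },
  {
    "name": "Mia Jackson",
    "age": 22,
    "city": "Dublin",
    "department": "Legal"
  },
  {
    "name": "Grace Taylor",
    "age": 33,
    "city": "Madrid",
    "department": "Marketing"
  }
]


Search criteria: {'department': 'Legal', 'city': 'Seoul'}

Checking 6 records:
  Frank Harris: {department: Finance, city: Seoul}
  Noah Jackson: {department: Legal, city: Seoul} <-- MATCH
  Liam Moore: {department: Legal, city: Seoul} <-- MATCH
  Dave Harris: {department: Legal, city: Seoul} <-- MATCH
  Mia Jackson: {department: Legal, city: Dublin}
  Grace Taylor: {department: Marketing, city: Madrid}

Matches: ["Noah Jackson", "Liam Moore", "Dave Harris"]

["Noah Jackson", "Liam Moore", "Dave Harris"]


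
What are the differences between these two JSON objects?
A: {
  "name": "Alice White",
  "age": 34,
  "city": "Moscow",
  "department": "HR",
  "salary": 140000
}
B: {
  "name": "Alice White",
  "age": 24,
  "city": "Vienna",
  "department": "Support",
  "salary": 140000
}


Comparing each field (in key order):
  name: same
  age: DIFFERENT
  city: DIFFERENT
  department: DIFFERENT
  salary: same
Differences:
  age: 34 -> 24
  city: Moscow -> Vienna
  department: HR -> Support

3 field(s) changed

3 changes: age, city, department


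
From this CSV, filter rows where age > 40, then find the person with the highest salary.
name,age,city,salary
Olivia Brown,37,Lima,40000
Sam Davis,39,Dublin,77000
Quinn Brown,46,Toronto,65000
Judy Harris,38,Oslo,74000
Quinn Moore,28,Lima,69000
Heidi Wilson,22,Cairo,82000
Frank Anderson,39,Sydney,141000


Filter: age > 40
Sort by: salary (descending)

Filtered records (1):
  Quinn Brown, age 46, salary $65000

Highest salary: Quinn Brown ($65000)

Quinn Brown


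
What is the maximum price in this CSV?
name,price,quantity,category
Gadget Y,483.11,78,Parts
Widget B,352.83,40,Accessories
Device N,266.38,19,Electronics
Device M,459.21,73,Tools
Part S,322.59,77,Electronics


Computing maximum price:
Values: [483.11, 352.83, 266.38, 459.21, 322.59]
Max = 483.11

483.11


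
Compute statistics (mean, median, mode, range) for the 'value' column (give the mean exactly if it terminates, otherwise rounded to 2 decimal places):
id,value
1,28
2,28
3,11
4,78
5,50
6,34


Data: [28, 28, 11, 78, 50, 34]
Count: 6
Sum: 229
Mean: 229/6 ≈ 38.17 (rounded to 2 decimal places)
Sorted: [11, 28, 28, 34, 50, 78]
Median: 31.0
Mode: 28 (2 times)
Range: 78 - 11 = 67
Min: 11, Max: 78

mean≈38.17, median=31.0, mode=28, range=67


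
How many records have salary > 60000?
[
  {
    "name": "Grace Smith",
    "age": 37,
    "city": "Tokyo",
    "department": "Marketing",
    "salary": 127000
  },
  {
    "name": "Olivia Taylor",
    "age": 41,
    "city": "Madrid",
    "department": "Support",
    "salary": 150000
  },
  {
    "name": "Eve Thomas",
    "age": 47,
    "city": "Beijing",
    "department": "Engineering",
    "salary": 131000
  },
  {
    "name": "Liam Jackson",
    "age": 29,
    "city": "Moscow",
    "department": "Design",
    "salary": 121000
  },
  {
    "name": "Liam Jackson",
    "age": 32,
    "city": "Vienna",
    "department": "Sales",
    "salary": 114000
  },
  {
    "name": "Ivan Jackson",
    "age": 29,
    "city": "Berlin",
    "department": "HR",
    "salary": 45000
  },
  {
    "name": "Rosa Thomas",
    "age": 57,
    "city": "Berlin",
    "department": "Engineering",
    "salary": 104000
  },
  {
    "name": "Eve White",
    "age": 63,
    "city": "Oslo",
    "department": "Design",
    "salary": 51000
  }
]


Data: 8 records
Condition: salary > 60000

Checking each record:
  Grace Smith: 127000 MATCH
  Olivia Taylor: 150000 MATCH
  Eve Thomas: 131000 MATCH
  Liam Jackson: 121000 MATCH
  Liam Jackson: 114000 MATCH
  Ivan Jackson: 45000
  Rosa Thomas: 104000 MATCH
  Eve White: 51000

Count: 6

6


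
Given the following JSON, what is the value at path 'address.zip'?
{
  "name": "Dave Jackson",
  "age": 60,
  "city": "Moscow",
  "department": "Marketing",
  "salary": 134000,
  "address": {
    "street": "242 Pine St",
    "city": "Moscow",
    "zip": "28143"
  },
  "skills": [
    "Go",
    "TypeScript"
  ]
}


Query: address.zip
Path: address -> zip
Value: 28143

28143


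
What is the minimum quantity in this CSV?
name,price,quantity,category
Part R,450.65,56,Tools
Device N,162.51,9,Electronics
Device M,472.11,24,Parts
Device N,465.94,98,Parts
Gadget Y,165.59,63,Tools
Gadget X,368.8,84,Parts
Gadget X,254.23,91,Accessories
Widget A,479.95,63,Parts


Computing minimum quantity:
Values: [56, 9, 24, 98, 63, 84, 91, 63]
Min = 9

9


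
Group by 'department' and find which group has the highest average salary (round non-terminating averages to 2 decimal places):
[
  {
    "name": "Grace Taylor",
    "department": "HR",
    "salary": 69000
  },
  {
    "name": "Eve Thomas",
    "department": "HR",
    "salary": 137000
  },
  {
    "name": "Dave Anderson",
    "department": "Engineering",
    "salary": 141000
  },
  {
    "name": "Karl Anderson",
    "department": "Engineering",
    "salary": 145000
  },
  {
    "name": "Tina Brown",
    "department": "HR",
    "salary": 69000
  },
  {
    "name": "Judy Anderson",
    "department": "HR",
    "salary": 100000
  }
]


Group by: department

Groups:
  Engineering: 2 people, avg salary = 286000/2 = $143000
  HR: 4 people, avg salary = 375000/4 = $93750

Highest average salary: Engineering ($143000)

Engineering ($143000)


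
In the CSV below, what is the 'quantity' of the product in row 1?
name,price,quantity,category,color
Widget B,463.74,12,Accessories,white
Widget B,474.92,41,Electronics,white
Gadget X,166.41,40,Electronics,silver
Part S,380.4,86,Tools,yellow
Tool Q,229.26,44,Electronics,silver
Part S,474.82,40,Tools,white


Query: Row 1 ('Widget B'), column 'quantity'
Value: 12

12


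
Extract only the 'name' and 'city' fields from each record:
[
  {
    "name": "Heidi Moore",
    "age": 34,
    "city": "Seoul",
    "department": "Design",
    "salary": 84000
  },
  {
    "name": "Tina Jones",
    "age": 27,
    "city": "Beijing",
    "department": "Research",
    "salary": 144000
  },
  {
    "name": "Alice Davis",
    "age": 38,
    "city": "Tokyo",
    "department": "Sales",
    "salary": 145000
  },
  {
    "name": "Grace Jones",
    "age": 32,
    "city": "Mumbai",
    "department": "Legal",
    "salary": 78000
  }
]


Original: 4 records with fields: name, age, city, department, salary
Keep: ['name', 'city']
Drop: ['age', 'department', 'salary']
Result: 4 records, 2 fields each

[
  {
    "name": "Heidi Moore",
    "city": "Seoul"
  },
  {
    "name": "Tina Jones",
    "city": "Beijing"
  },
  {
    "name": "Alice Davis",
    "city": "Tokyo"
  },
  {
    "name": "Grace Jones",
    "city": "Mumbai"
  }
]


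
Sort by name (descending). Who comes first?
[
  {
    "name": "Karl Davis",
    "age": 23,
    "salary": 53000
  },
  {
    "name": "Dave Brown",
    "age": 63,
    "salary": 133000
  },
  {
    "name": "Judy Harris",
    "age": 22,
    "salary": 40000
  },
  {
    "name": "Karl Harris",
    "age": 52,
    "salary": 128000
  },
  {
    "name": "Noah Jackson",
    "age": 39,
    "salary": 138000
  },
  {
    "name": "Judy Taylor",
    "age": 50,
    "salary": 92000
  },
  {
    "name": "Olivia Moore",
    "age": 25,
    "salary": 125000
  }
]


Sort by: name (descending)

Sorted order:
  1. Olivia Moore (name = Olivia Moore)
  2. Noah Jackson (name = Noah Jackson)
  3. Karl Harris (name = Karl Harris)
  4. Karl Davis (name = Karl Davis)
  5. Judy Taylor (name = Judy Taylor)
  6. Judy Harris (name = Judy Harris)
  7. Dave Brown (name = Dave Brown)

First: Olivia Moore

Olivia Moore


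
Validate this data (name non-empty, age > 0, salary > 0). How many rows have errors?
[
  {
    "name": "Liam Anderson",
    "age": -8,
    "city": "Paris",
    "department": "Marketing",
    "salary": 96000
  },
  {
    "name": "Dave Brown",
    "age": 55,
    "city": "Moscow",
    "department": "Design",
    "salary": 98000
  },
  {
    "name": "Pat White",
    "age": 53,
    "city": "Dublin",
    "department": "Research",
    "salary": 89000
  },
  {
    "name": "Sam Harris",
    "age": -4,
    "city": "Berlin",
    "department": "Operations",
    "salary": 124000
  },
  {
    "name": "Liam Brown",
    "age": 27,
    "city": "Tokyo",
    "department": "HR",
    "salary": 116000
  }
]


Validating 5 records:
Rules: name non-empty, age > 0, salary > 0

  Row 1 (Liam Anderson): negative age: -8
  Row 2 (Dave Brown): OK
  Row 3 (Pat White): OK
  Row 4 (Sam Harris): negative age: -4
  Row 5 (Liam Brown): OK

Total errors: 2

2 errors


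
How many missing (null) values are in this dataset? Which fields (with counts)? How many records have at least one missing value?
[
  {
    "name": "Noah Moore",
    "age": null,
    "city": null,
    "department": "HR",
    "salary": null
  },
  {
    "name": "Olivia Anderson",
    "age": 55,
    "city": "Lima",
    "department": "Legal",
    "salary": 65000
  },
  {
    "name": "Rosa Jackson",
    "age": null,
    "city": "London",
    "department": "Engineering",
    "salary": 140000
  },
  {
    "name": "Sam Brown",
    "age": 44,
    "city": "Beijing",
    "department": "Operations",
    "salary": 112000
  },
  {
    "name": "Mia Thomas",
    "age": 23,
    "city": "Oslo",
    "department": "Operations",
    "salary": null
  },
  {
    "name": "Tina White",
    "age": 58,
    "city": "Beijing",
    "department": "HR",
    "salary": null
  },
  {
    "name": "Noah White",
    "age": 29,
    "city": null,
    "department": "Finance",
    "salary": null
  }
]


Checking for missing (null) values in 7 records:

  Noah Moore: age, city, salary
  Olivia Anderson: complete
  Rosa Jackson: age
  Sam Brown: complete
  Mia Thomas: salary
  Tina White: salary
  Noah White: city, salary

Per field:
  name: 0 missing
  age: 2 missing
  city: 2 missing
  department: 0 missing
  salary: 4 missing

Total missing values: 8
Records with any missing: 5

8 missing values (age: 2, city: 2, salary: 4); 5 incomplete records


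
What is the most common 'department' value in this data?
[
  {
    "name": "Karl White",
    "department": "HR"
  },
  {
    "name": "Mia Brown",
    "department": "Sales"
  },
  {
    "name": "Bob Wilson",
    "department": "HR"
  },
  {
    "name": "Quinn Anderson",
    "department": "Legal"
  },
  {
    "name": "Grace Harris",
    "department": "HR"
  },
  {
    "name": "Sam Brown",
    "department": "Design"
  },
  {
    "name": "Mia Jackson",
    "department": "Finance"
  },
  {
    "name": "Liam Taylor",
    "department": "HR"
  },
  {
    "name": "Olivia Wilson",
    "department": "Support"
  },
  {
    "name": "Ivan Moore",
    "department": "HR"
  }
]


Counting 'department' values across 10 records:

  HR: 5 #####
  Sales: 1 #
  Legal: 1 #
  Design: 1 #
  Finance: 1 #
  Support: 1 #

Most common: HR (5 times)

HR (5 times)


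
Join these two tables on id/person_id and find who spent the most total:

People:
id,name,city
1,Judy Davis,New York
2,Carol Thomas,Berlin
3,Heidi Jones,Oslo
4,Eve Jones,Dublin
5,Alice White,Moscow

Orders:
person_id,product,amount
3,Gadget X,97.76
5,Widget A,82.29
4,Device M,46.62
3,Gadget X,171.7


Join on: people.id = orders.person_id

Joined rows:
  Heidi Jones (Oslo) bought Gadget X for $97.76
  Alice White (Moscow) bought Widget A for $82.29
  Eve Jones (Dublin) bought Device M for $46.62
  Heidi Jones (Oslo) bought Gadget X for $171.7

Total per person:
  Heidi Jones: $269.46
  Alice White: $82.29
  Eve Jones: $46.62

Top spender: Heidi Jones ($269.46)

Heidi Jones ($269.46)


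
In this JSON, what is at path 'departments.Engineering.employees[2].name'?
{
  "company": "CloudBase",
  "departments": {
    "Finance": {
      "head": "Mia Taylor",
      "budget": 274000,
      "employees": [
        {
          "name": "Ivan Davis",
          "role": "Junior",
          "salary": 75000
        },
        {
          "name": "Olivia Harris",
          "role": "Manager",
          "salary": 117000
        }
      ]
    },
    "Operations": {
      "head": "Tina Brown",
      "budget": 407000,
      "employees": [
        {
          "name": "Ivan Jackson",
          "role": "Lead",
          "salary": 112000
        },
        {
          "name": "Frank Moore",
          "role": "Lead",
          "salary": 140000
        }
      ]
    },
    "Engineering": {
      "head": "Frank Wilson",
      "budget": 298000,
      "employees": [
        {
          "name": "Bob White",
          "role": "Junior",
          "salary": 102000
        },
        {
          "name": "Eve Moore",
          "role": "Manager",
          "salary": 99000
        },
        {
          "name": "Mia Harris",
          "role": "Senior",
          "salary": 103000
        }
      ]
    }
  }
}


Path: departments.Engineering.employees[2].name

Navigate:
  -> departments
  -> Engineering
  -> employees[2].name = 'Mia Harris'

Mia Harris


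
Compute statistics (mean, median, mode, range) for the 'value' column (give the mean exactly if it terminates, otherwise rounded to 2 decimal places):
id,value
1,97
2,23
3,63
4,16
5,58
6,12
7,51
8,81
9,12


Data: [97, 23, 63, 16, 58, 12, 51, 81, 12]
Count: 9
Sum: 413
Mean: 413/9 ≈ 45.89 (rounded to 2 decimal places)
Sorted: [12, 12, 16, 23, 51, 58, 63, 81, 97]
Median: 51.0
Mode: 12 (2 times)
Range: 97 - 12 = 85
Min: 12, Max: 97

mean≈45.89, median=51.0, mode=12, range=85


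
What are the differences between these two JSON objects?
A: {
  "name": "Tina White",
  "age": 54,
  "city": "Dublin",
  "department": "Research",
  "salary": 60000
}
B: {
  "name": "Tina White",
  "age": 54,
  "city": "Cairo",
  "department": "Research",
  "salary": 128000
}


Comparing each field (in key order):
  name: same
  age: same
  city: DIFFERENT
  department: same
  salary: DIFFERENT
Differences:
  city: Dublin -> Cairo
  salary: 60000 -> 128000

2 field(s) changed

2 changes: city, salary


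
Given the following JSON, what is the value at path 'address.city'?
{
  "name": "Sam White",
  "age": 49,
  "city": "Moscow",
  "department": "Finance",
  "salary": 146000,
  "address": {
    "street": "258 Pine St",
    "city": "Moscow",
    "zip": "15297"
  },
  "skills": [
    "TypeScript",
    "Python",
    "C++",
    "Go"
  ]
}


Query: address.city
Path: address -> city
Value: Moscow

Moscow


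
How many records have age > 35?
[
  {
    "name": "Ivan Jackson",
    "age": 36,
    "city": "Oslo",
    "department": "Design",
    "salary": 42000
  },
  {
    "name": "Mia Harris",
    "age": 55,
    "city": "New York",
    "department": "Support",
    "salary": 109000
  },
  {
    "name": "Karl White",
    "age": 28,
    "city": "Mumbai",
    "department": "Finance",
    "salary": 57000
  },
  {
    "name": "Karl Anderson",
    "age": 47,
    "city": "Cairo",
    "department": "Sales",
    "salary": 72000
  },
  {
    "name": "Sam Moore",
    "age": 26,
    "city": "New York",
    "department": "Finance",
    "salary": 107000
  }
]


Data: 5 records
Condition: age > 35

Checking each record:
  Ivan Jackson: 36 MATCH
  Mia Harris: 55 MATCH
  Karl White: 28
  Karl Anderson: 47 MATCH
  Sam Moore: 26

Count: 3

3


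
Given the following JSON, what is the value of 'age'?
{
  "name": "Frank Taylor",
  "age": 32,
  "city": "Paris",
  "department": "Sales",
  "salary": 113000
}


Looking up field 'age'
Value: 32

32


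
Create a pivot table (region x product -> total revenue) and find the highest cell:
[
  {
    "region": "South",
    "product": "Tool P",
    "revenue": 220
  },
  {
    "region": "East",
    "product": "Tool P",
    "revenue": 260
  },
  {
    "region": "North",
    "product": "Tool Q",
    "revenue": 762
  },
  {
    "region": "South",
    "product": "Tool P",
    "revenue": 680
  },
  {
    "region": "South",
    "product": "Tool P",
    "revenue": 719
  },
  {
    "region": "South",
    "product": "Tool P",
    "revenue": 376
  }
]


Pivot: region (rows) x product (columns) -> total revenue

     Tool P        Tool Q      
East           260             0  
North            0           762  
South         1995             0  

Highest: South / Tool P = $1995

South / Tool P = $1995


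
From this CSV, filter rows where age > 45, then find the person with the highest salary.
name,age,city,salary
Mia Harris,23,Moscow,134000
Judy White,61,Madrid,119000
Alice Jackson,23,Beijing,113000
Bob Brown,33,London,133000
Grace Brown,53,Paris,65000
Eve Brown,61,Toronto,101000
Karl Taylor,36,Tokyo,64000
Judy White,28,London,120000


Filter: age > 45
Sort by: salary (descending)

Filtered records (3):
  Judy White, age 61, salary $119000
  Eve Brown, age 61, salary $101000
  Grace Brown, age 53, salary $65000

Highest salary: Judy White ($119000)

Judy White


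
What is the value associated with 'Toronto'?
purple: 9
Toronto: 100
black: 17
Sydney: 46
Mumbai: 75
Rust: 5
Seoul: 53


Looking up key 'Toronto'
Value: 100

100


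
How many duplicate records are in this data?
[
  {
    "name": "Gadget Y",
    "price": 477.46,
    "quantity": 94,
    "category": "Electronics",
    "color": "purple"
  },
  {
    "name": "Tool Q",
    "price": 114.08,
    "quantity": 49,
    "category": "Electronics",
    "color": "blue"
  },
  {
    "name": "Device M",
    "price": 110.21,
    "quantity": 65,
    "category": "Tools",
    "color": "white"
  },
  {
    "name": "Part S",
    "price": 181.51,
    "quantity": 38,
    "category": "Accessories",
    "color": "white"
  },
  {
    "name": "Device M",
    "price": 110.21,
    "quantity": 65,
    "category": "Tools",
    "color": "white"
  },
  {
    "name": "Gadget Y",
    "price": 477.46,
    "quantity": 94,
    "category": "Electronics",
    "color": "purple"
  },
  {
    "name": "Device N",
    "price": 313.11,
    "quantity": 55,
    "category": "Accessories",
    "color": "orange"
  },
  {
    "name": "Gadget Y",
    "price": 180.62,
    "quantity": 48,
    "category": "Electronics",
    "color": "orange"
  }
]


Checking 8 records for duplicates:

  Row 1: Gadget Y ($477.46, qty 94)
  Row 2: Tool Q ($114.08, qty 49)
  Row 3: Device M ($110.21, qty 65)
  Row 4: Part S ($181.51, qty 38)
  Row 5: Device M ($110.21, qty 65) <-- DUPLICATE
  Row 6: Gadget Y ($477.46, qty 94) <-- DUPLICATE
  Row 7: Device N ($313.11, qty 55)
  Row 8: Gadget Y ($180.62, qty 48)

Duplicates found: 2
Unique records: 6

2 duplicates, 6 unique


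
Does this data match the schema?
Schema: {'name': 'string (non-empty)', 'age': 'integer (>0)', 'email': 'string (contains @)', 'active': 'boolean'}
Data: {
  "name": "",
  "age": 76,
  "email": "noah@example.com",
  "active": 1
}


Validating each field against schema:
  name: FAIL ("" is an empty string)
  age: OK (positive integer)
  email: OK (string with @)
  active: FAIL (1 is not a boolean)

Result: INVALID (2 errors: name, active)

INVALID (2 errors: name, active)


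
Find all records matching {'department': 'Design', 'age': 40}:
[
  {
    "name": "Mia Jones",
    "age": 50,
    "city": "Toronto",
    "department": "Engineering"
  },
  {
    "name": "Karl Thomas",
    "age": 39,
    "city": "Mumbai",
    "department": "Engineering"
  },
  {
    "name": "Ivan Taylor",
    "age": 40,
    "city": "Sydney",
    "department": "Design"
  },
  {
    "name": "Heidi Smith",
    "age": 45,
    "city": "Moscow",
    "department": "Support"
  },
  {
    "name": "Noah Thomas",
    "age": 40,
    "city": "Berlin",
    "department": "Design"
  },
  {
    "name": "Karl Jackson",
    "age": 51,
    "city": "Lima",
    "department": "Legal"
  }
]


Search criteria: {'department': 'Design', 'age': 40}

Checking 6 records:
  Mia Jones: {department: Engineering, age: 50}
  Karl Thomas: {department: Engineering, age: 39}
  Ivan Taylor: {department: Design, age: 40} <-- MATCH
  Heidi Smith: {department: Support, age: 45}
  Noah Thomas: {department: Design, age: 40} <-- MATCH
  Karl Jackson: {department: Legal, age: 51}

Matches: ["Ivan Taylor", "Noah Thomas"]

["Ivan Taylor", "Noah Thomas"]


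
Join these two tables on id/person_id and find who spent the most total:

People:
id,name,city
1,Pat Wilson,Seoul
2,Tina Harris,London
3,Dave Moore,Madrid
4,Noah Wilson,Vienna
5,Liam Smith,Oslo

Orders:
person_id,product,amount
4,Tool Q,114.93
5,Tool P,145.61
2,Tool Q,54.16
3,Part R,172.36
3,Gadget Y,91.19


Join on: people.id = orders.person_id

Joined rows:
  Noah Wilson (Vienna) bought Tool Q for $114.93
  Liam Smith (Oslo) bought Tool P for $145.61
  Tina Harris (London) bought Tool Q for $54.16
  Dave Moore (Madrid) bought Part R for $172.36
  Dave Moore (Madrid) bought Gadget Y for $91.19

Total per person:
  Dave Moore: $263.55
  Liam Smith: $145.61
  Noah Wilson: $114.93
  Tina Harris: $54.16

Top spender: Dave Moore ($263.55)

Dave Moore ($263.55)
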